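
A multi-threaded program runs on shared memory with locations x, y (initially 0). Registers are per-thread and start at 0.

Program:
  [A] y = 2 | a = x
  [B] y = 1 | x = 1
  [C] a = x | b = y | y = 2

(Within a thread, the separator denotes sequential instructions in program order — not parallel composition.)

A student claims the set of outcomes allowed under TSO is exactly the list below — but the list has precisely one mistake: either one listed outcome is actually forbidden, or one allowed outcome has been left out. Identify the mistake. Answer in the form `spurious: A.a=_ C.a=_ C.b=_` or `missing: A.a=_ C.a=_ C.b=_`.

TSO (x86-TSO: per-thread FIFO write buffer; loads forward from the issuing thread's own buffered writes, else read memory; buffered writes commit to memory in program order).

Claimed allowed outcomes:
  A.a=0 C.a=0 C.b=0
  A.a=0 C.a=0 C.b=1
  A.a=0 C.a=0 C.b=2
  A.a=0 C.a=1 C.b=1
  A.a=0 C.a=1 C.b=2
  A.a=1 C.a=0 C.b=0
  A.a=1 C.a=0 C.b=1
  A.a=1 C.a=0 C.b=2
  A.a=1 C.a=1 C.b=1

missing: A.a=1 C.a=1 C.b=2

outcome vector order: (A.a,C.a,C.b)
under TSO → (0,0,0), (0,0,1), (0,0,2), (0,1,1), (0,1,2), (1,0,0), (1,0,1), (1,0,2), (1,1,1), (1,1,2)
TSO∖claimed = {(1,1,2)}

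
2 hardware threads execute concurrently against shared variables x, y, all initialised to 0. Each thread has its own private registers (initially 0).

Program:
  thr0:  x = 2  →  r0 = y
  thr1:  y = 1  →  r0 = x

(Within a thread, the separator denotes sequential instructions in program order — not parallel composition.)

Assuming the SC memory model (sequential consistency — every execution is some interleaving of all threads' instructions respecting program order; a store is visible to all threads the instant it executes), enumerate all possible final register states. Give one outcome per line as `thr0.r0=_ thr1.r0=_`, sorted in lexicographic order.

outcome vector order: (thr0.r0,thr1.r0)
|SC outcomes| = 3

thr0.r0=0 thr1.r0=2
thr0.r0=1 thr1.r0=0
thr0.r0=1 thr1.r0=2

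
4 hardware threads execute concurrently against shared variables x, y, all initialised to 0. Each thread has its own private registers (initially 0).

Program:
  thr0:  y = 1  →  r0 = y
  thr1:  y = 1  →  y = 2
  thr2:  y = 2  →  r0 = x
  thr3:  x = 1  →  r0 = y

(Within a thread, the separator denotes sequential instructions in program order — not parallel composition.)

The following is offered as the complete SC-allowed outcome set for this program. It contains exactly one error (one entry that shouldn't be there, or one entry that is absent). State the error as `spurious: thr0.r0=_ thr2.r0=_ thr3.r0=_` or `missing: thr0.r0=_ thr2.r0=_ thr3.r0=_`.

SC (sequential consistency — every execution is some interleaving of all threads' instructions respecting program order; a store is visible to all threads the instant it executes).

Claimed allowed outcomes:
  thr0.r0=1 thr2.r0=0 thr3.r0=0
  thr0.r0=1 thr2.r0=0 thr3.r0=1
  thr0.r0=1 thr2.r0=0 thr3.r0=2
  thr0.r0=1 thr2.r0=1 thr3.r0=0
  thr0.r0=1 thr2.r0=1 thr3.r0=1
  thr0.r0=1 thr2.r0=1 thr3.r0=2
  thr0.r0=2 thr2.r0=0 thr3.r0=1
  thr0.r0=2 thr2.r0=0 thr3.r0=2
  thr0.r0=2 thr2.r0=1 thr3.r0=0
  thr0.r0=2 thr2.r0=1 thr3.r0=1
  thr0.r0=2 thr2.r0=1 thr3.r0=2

spurious: thr0.r0=1 thr2.r0=0 thr3.r0=0

outcome vector order: (thr0.r0,thr2.r0,thr3.r0)
SC (10): (1,0,1) (1,0,2) (1,1,0) (1,1,1) (1,1,2) (2,0,1) (2,0,2) (2,1,0) (2,1,1) (2,1,2)
claimed∖SC = {(1,0,0)}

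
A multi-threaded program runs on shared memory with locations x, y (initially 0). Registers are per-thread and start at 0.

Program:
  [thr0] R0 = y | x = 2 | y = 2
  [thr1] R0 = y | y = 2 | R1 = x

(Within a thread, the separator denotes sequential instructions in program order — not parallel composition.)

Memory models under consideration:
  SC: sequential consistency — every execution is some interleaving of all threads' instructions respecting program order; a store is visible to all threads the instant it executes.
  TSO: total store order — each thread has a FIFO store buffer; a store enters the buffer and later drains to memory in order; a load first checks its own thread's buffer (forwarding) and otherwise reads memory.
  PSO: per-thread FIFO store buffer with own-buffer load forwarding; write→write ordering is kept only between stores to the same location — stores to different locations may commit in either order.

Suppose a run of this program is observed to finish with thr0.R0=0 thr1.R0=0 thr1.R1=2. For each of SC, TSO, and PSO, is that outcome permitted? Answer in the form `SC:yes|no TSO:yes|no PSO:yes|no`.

outcome vector order: (thr0.R0,thr1.R0,thr1.R1)
SC: 5 outcomes — {0/0/0 0/0/2 0/2/2 2/0/0 2/0/2}
TSO: 5 outcomes — {0/0/0 0/0/2 0/2/2 2/0/0 2/0/2}
PSO: 6 outcomes — {0/0/0 0/0/2 0/2/0 0/2/2 2/0/0 2/0/2}
target 0/0/2 ∈ {SC,TSO,PSO}

SC:yes TSO:yes PSO:yes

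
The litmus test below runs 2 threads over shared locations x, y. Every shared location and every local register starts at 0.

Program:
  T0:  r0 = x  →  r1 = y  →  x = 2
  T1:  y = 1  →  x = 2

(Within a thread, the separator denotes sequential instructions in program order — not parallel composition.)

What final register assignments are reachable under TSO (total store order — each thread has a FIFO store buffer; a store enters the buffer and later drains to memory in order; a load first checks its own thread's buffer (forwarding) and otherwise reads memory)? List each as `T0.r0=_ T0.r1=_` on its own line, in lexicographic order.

outcome vector order: (T0.r0,T0.r1)
|TSO outcomes| = 3

T0.r0=0 T0.r1=0
T0.r0=0 T0.r1=1
T0.r0=2 T0.r1=1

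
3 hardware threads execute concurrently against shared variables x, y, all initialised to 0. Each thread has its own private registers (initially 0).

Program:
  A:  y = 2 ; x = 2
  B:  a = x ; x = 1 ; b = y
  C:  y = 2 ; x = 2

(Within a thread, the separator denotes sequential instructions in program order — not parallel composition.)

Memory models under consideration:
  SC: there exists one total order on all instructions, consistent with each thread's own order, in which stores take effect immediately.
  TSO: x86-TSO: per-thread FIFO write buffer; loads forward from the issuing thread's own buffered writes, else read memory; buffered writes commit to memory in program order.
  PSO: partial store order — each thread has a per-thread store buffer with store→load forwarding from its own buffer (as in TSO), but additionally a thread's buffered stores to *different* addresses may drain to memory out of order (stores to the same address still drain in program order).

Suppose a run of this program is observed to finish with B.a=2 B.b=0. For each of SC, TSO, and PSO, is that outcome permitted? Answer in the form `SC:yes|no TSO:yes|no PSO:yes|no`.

outcome vector order: (B.a,B.b)
SC: 3 outcomes — {(0,0); (0,2); (2,2)}
TSO: 3 outcomes — {(0,0); (0,2); (2,2)}
PSO: 4 outcomes — {(0,0); (0,2); (2,0); (2,2)}
target (2,0) ∈ {PSO}

SC:no TSO:no PSO:yes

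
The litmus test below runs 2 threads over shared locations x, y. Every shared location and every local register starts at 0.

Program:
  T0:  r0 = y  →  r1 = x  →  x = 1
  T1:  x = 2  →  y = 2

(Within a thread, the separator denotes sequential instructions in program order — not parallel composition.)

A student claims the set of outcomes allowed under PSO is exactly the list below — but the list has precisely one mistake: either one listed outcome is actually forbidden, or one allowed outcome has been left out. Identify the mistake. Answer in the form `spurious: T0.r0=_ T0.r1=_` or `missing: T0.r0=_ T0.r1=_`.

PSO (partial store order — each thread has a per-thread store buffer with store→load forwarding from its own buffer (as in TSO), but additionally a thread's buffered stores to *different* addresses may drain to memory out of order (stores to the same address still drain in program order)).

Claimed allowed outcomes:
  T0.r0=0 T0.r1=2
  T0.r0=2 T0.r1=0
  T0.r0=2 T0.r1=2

outcome vector order: (T0.r0,T0.r1)
[PSO] allowed = {0/0; 0/2; 2/0; 2/2}
PSO∖claimed = {0/0}

missing: T0.r0=0 T0.r1=0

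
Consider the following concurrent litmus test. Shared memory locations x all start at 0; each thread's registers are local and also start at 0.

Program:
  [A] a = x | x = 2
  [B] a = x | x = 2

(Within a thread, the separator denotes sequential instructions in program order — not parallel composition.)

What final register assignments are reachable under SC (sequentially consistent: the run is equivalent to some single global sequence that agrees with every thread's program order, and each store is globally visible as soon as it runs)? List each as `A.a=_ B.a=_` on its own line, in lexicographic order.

A.a=0 B.a=0
A.a=0 B.a=2
A.a=2 B.a=0

outcome vector order: (A.a,B.a)
|SC outcomes| = 3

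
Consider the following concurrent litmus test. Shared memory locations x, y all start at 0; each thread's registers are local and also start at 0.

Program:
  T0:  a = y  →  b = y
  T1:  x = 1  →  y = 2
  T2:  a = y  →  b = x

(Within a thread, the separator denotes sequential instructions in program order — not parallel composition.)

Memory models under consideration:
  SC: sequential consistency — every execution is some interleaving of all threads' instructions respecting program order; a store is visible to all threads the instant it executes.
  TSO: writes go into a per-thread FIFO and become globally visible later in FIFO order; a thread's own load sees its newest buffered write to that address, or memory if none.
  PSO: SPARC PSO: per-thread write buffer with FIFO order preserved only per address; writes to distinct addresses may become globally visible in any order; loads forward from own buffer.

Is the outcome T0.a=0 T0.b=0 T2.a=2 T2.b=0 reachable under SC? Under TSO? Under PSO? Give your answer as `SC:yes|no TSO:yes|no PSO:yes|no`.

outcome vector order: (T0.a,T0.b,T2.a,T2.b)
SC: 9 outcomes — {0/0/0/0; 0/0/0/1; 0/0/2/1; 0/2/0/0; 0/2/0/1; 0/2/2/1; 2/2/0/0; 2/2/0/1; 2/2/2/1}
TSO: 9 outcomes — {0/0/0/0; 0/0/0/1; 0/0/2/1; 0/2/0/0; 0/2/0/1; 0/2/2/1; 2/2/0/0; 2/2/0/1; 2/2/2/1}
PSO: 12 outcomes — {0/0/0/0; 0/0/0/1; 0/0/2/0; 0/0/2/1; 0/2/0/0; 0/2/0/1; 0/2/2/0; 0/2/2/1; 2/2/0/0; 2/2/0/1; 2/2/2/0; 2/2/2/1}
target 0/0/2/0 ∈ {PSO}

SC:no TSO:no PSO:yes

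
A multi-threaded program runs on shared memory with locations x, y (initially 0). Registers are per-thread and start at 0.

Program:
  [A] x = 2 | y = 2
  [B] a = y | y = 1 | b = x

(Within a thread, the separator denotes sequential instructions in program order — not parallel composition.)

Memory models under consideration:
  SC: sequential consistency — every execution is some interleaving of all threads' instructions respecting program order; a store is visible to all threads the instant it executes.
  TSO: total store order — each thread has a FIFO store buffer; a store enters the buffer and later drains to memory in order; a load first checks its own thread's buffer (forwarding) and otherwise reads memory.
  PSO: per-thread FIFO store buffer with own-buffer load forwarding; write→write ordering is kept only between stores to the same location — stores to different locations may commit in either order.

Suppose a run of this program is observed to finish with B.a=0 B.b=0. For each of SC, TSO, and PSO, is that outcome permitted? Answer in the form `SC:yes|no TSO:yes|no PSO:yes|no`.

SC:yes TSO:yes PSO:yes

outcome vector order: (B.a,B.b)
SC (3): <0 0>, <0 2>, <2 2>
TSO (3): <0 0>, <0 2>, <2 2>
PSO (4): <0 0>, <0 2>, <2 0>, <2 2>
target <0 0> ∈ {SC,TSO,PSO}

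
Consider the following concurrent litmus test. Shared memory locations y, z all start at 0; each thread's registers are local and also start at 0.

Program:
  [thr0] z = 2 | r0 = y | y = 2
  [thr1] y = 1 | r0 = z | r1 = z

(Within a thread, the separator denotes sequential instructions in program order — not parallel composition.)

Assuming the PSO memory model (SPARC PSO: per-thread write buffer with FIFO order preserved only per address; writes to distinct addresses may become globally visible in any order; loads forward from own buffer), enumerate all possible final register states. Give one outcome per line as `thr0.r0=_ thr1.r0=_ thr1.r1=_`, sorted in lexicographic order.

outcome vector order: (thr0.r0,thr1.r0,thr1.r1)
|PSO outcomes| = 6

thr0.r0=0 thr1.r0=0 thr1.r1=0
thr0.r0=0 thr1.r0=0 thr1.r1=2
thr0.r0=0 thr1.r0=2 thr1.r1=2
thr0.r0=1 thr1.r0=0 thr1.r1=0
thr0.r0=1 thr1.r0=0 thr1.r1=2
thr0.r0=1 thr1.r0=2 thr1.r1=2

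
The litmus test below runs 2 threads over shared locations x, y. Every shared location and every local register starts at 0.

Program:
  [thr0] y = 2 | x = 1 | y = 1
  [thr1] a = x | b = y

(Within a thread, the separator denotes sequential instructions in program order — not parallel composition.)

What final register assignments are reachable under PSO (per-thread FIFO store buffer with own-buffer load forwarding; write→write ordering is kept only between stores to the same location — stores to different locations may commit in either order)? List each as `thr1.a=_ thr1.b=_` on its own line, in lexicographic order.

thr1.a=0 thr1.b=0
thr1.a=0 thr1.b=1
thr1.a=0 thr1.b=2
thr1.a=1 thr1.b=0
thr1.a=1 thr1.b=1
thr1.a=1 thr1.b=2

outcome vector order: (thr1.a,thr1.b)
|PSO outcomes| = 6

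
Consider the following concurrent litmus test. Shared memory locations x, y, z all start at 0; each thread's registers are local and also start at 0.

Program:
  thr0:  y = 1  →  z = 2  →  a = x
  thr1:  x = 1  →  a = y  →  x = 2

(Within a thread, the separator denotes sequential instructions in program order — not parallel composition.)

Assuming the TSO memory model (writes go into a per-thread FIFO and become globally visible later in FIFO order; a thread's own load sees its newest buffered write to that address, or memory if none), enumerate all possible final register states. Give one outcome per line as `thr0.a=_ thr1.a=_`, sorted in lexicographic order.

outcome vector order: (thr0.a,thr1.a)
|TSO outcomes| = 6

thr0.a=0 thr1.a=0
thr0.a=0 thr1.a=1
thr0.a=1 thr1.a=0
thr0.a=1 thr1.a=1
thr0.a=2 thr1.a=0
thr0.a=2 thr1.a=1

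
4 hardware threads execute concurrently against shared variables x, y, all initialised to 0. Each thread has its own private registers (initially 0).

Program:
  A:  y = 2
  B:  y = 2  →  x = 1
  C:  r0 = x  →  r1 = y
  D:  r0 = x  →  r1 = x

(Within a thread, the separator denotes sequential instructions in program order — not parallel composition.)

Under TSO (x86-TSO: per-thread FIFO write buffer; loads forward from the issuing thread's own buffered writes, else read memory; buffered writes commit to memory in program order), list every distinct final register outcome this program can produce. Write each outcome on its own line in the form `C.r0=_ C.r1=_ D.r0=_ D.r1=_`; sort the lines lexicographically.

outcome vector order: (C.r0,C.r1,D.r0,D.r1)
|TSO outcomes| = 9

C.r0=0 C.r1=0 D.r0=0 D.r1=0
C.r0=0 C.r1=0 D.r0=0 D.r1=1
C.r0=0 C.r1=0 D.r0=1 D.r1=1
C.r0=0 C.r1=2 D.r0=0 D.r1=0
C.r0=0 C.r1=2 D.r0=0 D.r1=1
C.r0=0 C.r1=2 D.r0=1 D.r1=1
C.r0=1 C.r1=2 D.r0=0 D.r1=0
C.r0=1 C.r1=2 D.r0=0 D.r1=1
C.r0=1 C.r1=2 D.r0=1 D.r1=1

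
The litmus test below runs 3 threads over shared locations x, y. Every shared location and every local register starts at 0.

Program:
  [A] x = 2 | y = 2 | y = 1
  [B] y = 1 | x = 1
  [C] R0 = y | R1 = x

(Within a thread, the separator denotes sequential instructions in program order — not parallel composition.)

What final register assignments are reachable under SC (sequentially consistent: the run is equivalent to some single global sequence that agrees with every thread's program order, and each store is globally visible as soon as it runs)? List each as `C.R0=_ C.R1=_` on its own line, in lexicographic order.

outcome vector order: (C.R0,C.R1)
|SC outcomes| = 8

C.R0=0 C.R1=0
C.R0=0 C.R1=1
C.R0=0 C.R1=2
C.R0=1 C.R1=0
C.R0=1 C.R1=1
C.R0=1 C.R1=2
C.R0=2 C.R1=1
C.R0=2 C.R1=2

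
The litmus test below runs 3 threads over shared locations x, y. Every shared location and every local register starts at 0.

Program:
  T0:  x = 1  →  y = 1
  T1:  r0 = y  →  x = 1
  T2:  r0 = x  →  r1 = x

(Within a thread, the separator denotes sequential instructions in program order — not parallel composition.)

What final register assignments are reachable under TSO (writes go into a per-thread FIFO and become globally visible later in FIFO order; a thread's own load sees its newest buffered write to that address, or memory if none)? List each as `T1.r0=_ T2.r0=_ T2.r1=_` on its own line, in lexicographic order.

T1.r0=0 T2.r0=0 T2.r1=0
T1.r0=0 T2.r0=0 T2.r1=1
T1.r0=0 T2.r0=1 T2.r1=1
T1.r0=1 T2.r0=0 T2.r1=0
T1.r0=1 T2.r0=0 T2.r1=1
T1.r0=1 T2.r0=1 T2.r1=1

outcome vector order: (T1.r0,T2.r0,T2.r1)
|TSO outcomes| = 6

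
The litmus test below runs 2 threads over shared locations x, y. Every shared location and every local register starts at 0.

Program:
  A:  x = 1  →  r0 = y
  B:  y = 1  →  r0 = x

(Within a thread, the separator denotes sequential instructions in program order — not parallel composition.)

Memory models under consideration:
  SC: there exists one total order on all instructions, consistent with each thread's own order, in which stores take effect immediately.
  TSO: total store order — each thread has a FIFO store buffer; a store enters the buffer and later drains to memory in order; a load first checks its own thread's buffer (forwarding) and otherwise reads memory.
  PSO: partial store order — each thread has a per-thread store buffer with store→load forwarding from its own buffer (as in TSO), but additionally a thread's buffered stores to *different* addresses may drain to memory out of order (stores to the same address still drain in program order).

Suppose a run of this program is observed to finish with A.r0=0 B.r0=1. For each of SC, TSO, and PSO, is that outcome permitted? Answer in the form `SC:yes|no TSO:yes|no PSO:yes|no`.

outcome vector order: (A.r0,B.r0)
[SC] allowed = {01 10 11}
[TSO] allowed = {00 01 10 11}
[PSO] allowed = {00 01 10 11}
target 01 ∈ {SC,TSO,PSO}

SC:yes TSO:yes PSO:yes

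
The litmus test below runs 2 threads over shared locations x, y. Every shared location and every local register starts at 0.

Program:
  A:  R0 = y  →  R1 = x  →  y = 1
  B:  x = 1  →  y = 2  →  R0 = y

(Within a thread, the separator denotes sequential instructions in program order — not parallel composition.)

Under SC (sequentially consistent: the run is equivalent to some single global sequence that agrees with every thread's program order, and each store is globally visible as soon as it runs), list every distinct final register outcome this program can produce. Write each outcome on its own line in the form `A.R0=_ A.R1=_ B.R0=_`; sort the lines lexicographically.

outcome vector order: (A.R0,A.R1,B.R0)
|SC outcomes| = 6

A.R0=0 A.R1=0 B.R0=1
A.R0=0 A.R1=0 B.R0=2
A.R0=0 A.R1=1 B.R0=1
A.R0=0 A.R1=1 B.R0=2
A.R0=2 A.R1=1 B.R0=1
A.R0=2 A.R1=1 B.R0=2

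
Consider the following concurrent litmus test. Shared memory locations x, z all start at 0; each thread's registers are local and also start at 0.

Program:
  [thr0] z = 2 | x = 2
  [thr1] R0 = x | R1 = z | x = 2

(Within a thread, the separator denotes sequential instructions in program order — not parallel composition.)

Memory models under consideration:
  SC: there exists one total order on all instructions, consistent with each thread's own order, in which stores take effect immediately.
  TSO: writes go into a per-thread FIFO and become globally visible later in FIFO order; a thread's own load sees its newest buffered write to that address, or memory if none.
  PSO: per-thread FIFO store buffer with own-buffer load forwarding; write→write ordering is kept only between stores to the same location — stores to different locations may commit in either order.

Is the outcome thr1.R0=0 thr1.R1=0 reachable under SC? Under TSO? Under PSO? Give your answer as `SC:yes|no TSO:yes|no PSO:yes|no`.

outcome vector order: (thr1.R0,thr1.R1)
SC: 3 outcomes — {<0 0>; <0 2>; <2 2>}
TSO: 3 outcomes — {<0 0>; <0 2>; <2 2>}
PSO: 4 outcomes — {<0 0>; <0 2>; <2 0>; <2 2>}
target <0 0> ∈ {SC,TSO,PSO}

SC:yes TSO:yes PSO:yes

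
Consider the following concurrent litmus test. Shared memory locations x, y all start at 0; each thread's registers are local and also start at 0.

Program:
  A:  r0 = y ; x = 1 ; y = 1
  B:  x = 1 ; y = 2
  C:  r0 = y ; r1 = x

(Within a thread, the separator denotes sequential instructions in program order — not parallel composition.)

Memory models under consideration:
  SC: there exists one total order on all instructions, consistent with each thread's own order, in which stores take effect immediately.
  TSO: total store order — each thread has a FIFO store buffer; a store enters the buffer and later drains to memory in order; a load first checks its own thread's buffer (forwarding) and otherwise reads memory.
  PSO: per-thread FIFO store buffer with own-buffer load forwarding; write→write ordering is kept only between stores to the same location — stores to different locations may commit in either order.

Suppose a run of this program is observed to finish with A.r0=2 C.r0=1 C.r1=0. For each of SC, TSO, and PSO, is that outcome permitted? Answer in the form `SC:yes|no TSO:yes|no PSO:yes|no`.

outcome vector order: (A.r0,C.r0,C.r1)
under SC → 0/0/0; 0/0/1; 0/1/1; 0/2/1; 2/0/0; 2/0/1; 2/1/1; 2/2/1
under TSO → 0/0/0; 0/0/1; 0/1/1; 0/2/1; 2/0/0; 2/0/1; 2/1/1; 2/2/1
under PSO → 0/0/0; 0/0/1; 0/1/0; 0/1/1; 0/2/0; 0/2/1; 2/0/0; 2/0/1; 2/1/0; 2/1/1; 2/2/0; 2/2/1
target 2/1/0 ∈ {PSO}

SC:no TSO:no PSO:yes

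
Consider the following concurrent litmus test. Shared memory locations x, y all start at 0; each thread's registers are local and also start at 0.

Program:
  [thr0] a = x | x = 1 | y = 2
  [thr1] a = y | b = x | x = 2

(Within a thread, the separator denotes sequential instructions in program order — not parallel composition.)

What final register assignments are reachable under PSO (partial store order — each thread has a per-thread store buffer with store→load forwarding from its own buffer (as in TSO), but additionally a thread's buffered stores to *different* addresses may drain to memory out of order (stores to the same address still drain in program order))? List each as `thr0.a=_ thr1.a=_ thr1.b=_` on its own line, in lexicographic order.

thr0.a=0 thr1.a=0 thr1.b=0
thr0.a=0 thr1.a=0 thr1.b=1
thr0.a=0 thr1.a=2 thr1.b=0
thr0.a=0 thr1.a=2 thr1.b=1
thr0.a=2 thr1.a=0 thr1.b=0

outcome vector order: (thr0.a,thr1.a,thr1.b)
|PSO outcomes| = 5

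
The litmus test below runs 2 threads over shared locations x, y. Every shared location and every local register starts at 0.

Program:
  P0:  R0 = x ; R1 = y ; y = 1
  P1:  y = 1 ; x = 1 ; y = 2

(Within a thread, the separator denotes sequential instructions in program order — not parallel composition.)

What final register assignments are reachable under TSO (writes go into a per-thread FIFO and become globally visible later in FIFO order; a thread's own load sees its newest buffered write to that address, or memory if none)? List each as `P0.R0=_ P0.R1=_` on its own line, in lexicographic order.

P0.R0=0 P0.R1=0
P0.R0=0 P0.R1=1
P0.R0=0 P0.R1=2
P0.R0=1 P0.R1=1
P0.R0=1 P0.R1=2

outcome vector order: (P0.R0,P0.R1)
|TSO outcomes| = 5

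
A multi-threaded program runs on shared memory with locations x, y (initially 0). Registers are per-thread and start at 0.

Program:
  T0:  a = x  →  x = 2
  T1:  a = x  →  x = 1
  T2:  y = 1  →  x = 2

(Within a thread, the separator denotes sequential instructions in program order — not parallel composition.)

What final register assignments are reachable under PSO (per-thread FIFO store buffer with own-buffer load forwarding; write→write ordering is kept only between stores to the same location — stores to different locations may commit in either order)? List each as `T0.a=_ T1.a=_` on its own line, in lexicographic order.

T0.a=0 T1.a=0
T0.a=0 T1.a=2
T0.a=1 T1.a=0
T0.a=1 T1.a=2
T0.a=2 T1.a=0
T0.a=2 T1.a=2

outcome vector order: (T0.a,T1.a)
|PSO outcomes| = 6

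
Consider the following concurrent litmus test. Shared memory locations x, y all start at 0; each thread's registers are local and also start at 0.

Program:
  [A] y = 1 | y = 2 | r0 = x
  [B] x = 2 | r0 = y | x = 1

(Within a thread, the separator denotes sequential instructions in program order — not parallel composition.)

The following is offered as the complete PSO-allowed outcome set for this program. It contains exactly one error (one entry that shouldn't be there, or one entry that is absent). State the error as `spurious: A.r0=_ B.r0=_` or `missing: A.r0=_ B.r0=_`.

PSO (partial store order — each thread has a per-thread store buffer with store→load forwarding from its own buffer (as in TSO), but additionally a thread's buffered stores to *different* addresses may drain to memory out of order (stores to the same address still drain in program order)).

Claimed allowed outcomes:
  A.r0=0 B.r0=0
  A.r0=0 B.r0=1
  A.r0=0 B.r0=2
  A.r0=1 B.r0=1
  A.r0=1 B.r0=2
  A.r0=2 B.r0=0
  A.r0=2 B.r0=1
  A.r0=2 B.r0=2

missing: A.r0=1 B.r0=0

outcome vector order: (A.r0,B.r0)
PSO (9): 00, 01, 02, 10, 11, 12, 20, 21, 22
PSO∖claimed = {10}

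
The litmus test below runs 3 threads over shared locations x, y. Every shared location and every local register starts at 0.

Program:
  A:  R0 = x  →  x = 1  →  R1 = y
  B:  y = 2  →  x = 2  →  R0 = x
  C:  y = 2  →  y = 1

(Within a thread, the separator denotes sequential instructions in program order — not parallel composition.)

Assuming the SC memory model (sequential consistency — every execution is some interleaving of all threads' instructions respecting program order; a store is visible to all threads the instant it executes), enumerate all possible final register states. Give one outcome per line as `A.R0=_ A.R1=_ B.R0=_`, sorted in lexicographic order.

outcome vector order: (A.R0,A.R1,B.R0)
|SC outcomes| = 9

A.R0=0 A.R1=0 B.R0=2
A.R0=0 A.R1=1 B.R0=1
A.R0=0 A.R1=1 B.R0=2
A.R0=0 A.R1=2 B.R0=1
A.R0=0 A.R1=2 B.R0=2
A.R0=2 A.R1=1 B.R0=1
A.R0=2 A.R1=1 B.R0=2
A.R0=2 A.R1=2 B.R0=1
A.R0=2 A.R1=2 B.R0=2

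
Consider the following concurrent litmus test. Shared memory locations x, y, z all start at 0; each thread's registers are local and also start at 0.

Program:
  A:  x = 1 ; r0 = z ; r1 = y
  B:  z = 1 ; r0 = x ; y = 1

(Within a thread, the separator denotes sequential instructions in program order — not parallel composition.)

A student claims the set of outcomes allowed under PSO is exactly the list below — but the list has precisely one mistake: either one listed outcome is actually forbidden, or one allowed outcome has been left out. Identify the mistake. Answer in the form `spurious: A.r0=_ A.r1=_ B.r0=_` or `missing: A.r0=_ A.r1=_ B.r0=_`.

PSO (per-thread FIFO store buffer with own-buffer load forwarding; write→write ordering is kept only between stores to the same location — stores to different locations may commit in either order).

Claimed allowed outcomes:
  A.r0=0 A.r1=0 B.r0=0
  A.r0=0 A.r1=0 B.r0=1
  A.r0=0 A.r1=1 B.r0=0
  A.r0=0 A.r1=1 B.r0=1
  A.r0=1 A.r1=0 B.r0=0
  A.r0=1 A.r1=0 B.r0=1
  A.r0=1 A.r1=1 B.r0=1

outcome vector order: (A.r0,A.r1,B.r0)
under PSO → 000; 001; 010; 011; 100; 101; 110; 111
PSO∖claimed = {110}

missing: A.r0=1 A.r1=1 B.r0=0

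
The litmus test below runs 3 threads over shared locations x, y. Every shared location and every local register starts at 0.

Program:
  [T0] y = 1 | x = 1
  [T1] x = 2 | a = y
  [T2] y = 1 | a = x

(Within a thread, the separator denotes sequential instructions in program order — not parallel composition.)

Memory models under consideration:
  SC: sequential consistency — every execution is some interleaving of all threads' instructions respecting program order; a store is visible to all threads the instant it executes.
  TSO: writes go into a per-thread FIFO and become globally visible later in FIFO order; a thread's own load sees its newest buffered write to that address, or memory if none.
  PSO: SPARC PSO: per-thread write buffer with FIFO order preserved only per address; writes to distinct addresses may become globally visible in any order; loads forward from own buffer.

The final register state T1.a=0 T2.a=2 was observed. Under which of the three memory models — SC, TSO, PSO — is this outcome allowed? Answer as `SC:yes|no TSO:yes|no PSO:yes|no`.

outcome vector order: (T1.a,T2.a)
SC: 5 outcomes — {01 02 10 11 12}
TSO: 6 outcomes — {00 01 02 10 11 12}
PSO: 6 outcomes — {00 01 02 10 11 12}
target 02 ∈ {SC,TSO,PSO}

SC:yes TSO:yes PSO:yes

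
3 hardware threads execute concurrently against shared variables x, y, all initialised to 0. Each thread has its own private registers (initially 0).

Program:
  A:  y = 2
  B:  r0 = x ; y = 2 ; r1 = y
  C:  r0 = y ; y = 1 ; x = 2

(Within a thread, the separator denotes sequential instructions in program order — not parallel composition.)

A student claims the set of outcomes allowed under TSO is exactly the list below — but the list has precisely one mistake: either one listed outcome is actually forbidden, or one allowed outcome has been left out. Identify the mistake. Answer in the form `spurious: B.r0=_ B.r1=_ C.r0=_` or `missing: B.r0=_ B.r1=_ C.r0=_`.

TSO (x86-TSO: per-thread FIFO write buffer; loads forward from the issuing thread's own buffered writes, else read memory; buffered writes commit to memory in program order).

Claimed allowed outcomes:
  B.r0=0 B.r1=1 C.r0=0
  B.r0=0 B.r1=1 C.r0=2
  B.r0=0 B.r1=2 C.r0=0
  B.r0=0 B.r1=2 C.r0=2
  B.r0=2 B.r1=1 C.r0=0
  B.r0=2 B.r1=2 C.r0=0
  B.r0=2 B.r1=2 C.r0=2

spurious: B.r0=2 B.r1=1 C.r0=0

outcome vector order: (B.r0,B.r1,C.r0)
under TSO → 010, 012, 020, 022, 220, 222
claimed∖TSO = {210}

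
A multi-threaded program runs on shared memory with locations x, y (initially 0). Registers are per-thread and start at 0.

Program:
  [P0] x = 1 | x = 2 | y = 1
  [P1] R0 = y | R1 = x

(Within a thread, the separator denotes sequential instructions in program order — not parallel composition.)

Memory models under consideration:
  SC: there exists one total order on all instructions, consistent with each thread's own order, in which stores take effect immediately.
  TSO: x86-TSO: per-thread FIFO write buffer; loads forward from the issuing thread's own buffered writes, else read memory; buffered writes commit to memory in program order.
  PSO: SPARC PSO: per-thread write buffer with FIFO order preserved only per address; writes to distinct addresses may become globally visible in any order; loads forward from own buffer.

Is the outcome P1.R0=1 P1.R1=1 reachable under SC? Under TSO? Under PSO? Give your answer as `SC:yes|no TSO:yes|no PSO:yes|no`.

outcome vector order: (P1.R0,P1.R1)
[SC] allowed = {<0 0>, <0 1>, <0 2>, <1 2>}
[TSO] allowed = {<0 0>, <0 1>, <0 2>, <1 2>}
[PSO] allowed = {<0 0>, <0 1>, <0 2>, <1 0>, <1 1>, <1 2>}
target <1 1> ∈ {PSO}

SC:no TSO:no PSO:yes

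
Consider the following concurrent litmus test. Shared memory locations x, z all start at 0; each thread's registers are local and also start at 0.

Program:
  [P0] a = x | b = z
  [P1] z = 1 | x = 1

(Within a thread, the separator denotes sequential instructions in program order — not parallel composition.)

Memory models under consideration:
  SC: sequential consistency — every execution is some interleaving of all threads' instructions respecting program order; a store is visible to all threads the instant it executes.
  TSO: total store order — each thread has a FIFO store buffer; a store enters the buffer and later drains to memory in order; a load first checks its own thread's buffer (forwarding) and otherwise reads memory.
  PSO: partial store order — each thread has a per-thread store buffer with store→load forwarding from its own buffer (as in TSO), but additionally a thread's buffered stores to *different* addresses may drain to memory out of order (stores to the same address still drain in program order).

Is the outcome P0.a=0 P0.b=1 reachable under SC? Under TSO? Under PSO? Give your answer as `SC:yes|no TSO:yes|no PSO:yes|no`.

SC:yes TSO:yes PSO:yes

outcome vector order: (P0.a,P0.b)
under SC → (0,0); (0,1); (1,1)
under TSO → (0,0); (0,1); (1,1)
under PSO → (0,0); (0,1); (1,0); (1,1)
target (0,1) ∈ {SC,TSO,PSO}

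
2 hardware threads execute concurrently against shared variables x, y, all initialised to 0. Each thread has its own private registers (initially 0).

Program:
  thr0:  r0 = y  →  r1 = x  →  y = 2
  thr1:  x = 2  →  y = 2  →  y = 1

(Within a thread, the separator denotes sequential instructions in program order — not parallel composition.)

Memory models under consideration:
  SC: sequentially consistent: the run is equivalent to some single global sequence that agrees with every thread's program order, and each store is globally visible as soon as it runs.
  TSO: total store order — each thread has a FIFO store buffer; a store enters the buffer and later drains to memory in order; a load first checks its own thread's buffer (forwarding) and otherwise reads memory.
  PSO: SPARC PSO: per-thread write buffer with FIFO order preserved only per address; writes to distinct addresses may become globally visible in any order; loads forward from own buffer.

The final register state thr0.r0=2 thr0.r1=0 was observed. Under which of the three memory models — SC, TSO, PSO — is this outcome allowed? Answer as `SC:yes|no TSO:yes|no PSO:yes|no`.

SC:no TSO:no PSO:yes

outcome vector order: (thr0.r0,thr0.r1)
SC (4): <0 0> <0 2> <1 2> <2 2>
TSO (4): <0 0> <0 2> <1 2> <2 2>
PSO (6): <0 0> <0 2> <1 0> <1 2> <2 0> <2 2>
target <2 0> ∈ {PSO}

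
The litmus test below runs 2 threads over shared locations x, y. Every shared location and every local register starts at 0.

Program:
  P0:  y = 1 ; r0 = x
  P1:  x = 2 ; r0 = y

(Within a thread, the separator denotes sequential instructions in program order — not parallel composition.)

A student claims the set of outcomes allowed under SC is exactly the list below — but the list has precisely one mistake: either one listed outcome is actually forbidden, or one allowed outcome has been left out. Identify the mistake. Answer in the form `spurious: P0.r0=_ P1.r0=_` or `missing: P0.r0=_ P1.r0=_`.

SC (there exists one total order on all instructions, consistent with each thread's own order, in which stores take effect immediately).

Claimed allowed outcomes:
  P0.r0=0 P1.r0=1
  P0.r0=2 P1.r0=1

outcome vector order: (P0.r0,P1.r0)
under SC → (0,1) (2,0) (2,1)
SC∖claimed = {(2,0)}

missing: P0.r0=2 P1.r0=0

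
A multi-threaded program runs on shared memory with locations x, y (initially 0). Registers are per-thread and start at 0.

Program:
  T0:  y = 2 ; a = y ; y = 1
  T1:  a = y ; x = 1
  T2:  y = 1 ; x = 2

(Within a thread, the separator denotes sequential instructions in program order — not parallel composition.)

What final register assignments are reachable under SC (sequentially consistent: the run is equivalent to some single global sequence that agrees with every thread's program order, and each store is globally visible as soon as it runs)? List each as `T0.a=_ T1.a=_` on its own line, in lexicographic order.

outcome vector order: (T0.a,T1.a)
|SC outcomes| = 6

T0.a=1 T1.a=0
T0.a=1 T1.a=1
T0.a=1 T1.a=2
T0.a=2 T1.a=0
T0.a=2 T1.a=1
T0.a=2 T1.a=2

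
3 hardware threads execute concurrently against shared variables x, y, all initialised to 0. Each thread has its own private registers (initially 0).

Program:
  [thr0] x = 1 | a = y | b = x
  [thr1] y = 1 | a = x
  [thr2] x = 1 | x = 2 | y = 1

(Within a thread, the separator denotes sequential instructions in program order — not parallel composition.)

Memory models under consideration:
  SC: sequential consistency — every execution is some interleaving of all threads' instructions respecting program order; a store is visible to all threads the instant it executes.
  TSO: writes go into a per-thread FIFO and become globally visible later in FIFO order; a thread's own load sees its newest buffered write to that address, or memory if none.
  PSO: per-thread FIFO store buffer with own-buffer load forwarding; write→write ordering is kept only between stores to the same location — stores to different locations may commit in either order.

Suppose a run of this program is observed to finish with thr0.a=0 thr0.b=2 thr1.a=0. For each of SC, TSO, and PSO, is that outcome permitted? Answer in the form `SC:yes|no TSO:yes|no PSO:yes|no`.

SC:no TSO:yes PSO:yes

outcome vector order: (thr0.a,thr0.b,thr1.a)
under SC → <0 1 1>, <0 1 2>, <0 2 1>, <0 2 2>, <1 1 0>, <1 1 1>, <1 1 2>, <1 2 0>, <1 2 1>, <1 2 2>
under TSO → <0 1 0>, <0 1 1>, <0 1 2>, <0 2 0>, <0 2 1>, <0 2 2>, <1 1 0>, <1 1 1>, <1 1 2>, <1 2 0>, <1 2 1>, <1 2 2>
under PSO → <0 1 0>, <0 1 1>, <0 1 2>, <0 2 0>, <0 2 1>, <0 2 2>, <1 1 0>, <1 1 1>, <1 1 2>, <1 2 0>, <1 2 1>, <1 2 2>
target <0 2 0> ∈ {TSO,PSO}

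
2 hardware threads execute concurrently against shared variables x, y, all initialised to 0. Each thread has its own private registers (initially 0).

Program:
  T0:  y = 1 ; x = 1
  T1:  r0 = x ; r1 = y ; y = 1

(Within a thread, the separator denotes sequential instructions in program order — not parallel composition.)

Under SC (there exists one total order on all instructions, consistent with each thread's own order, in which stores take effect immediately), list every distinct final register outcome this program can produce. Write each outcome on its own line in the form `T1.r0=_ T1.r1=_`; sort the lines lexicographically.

T1.r0=0 T1.r1=0
T1.r0=0 T1.r1=1
T1.r0=1 T1.r1=1

outcome vector order: (T1.r0,T1.r1)
|SC outcomes| = 3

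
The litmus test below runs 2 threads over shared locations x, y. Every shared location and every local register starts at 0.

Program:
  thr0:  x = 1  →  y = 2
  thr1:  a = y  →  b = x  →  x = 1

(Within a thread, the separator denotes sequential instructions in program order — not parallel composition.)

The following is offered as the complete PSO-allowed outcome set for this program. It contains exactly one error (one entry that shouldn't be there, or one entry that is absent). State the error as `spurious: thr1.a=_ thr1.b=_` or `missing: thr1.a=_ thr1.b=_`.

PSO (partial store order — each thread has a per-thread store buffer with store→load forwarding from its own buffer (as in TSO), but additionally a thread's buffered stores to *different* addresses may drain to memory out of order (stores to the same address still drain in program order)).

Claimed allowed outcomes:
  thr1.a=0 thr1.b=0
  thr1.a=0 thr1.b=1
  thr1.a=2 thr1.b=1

outcome vector order: (thr1.a,thr1.b)
[PSO] allowed = {<0 0> <0 1> <2 0> <2 1>}
PSO∖claimed = {<2 0>}

missing: thr1.a=2 thr1.b=0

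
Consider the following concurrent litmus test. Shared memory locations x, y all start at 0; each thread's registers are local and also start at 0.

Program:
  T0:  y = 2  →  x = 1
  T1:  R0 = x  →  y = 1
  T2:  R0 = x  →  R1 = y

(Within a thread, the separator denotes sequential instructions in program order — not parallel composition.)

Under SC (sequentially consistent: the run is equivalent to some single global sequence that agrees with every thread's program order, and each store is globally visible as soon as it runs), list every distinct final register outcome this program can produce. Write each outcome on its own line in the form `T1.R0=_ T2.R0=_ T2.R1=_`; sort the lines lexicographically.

T1.R0=0 T2.R0=0 T2.R1=0
T1.R0=0 T2.R0=0 T2.R1=1
T1.R0=0 T2.R0=0 T2.R1=2
T1.R0=0 T2.R0=1 T2.R1=1
T1.R0=0 T2.R0=1 T2.R1=2
T1.R0=1 T2.R0=0 T2.R1=0
T1.R0=1 T2.R0=0 T2.R1=1
T1.R0=1 T2.R0=0 T2.R1=2
T1.R0=1 T2.R0=1 T2.R1=1
T1.R0=1 T2.R0=1 T2.R1=2

outcome vector order: (T1.R0,T2.R0,T2.R1)
|SC outcomes| = 10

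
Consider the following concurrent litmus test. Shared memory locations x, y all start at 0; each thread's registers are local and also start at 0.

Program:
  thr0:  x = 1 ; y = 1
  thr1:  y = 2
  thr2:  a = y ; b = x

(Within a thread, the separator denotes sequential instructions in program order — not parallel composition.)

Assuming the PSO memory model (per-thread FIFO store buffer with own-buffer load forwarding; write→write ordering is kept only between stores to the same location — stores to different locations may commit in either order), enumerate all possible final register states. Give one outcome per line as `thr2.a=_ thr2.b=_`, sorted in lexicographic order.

thr2.a=0 thr2.b=0
thr2.a=0 thr2.b=1
thr2.a=1 thr2.b=0
thr2.a=1 thr2.b=1
thr2.a=2 thr2.b=0
thr2.a=2 thr2.b=1

outcome vector order: (thr2.a,thr2.b)
|PSO outcomes| = 6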